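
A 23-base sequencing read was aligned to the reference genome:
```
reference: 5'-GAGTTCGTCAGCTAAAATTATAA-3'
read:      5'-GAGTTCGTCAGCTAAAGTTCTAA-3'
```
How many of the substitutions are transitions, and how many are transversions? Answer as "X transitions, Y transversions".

1 transition, 1 transversion

Mismatches (1-based):
position 17: A→G (purine→purine, transition)
position 20: A→C (purine→pyrimidine, transversion)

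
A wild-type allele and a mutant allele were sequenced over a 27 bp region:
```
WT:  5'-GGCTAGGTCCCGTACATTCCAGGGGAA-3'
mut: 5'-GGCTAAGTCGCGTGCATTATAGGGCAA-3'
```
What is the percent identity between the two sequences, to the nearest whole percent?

78%

6 positions differ (6, 10, 14, 19, 20, 25), so 21 of 27 match: 21/27 = 77.78%.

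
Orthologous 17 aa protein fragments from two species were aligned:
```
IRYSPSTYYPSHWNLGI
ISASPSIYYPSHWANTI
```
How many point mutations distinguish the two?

The sequences differ at residues 2, 3, 7, 14, 15, 16 (1-based) — 6 in total.

6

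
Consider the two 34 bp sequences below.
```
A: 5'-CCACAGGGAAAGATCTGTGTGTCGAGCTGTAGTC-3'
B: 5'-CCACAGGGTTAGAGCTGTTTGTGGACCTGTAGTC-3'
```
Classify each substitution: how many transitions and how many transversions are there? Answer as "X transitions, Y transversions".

0 transitions, 6 transversions

Mismatches (1-based):
position 9: A→T (purine→pyrimidine, transversion)
position 10: A→T (purine→pyrimidine, transversion)
position 14: T→G (pyrimidine→purine, transversion)
position 19: G→T (purine→pyrimidine, transversion)
position 23: C→G (pyrimidine→purine, transversion)
position 26: G→C (purine→pyrimidine, transversion)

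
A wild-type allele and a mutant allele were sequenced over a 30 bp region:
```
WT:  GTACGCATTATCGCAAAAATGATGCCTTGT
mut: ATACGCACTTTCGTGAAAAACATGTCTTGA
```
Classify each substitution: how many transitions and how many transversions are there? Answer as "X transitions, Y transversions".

5 transitions, 4 transversions

Mismatches (1-based):
site 1: G→A (purine→purine, transition)
site 8: T→C (pyrimidine→pyrimidine, transition)
site 10: A→T (purine→pyrimidine, transversion)
site 14: C→T (pyrimidine→pyrimidine, transition)
site 15: A→G (purine→purine, transition)
site 20: T→A (pyrimidine→purine, transversion)
site 21: G→C (purine→pyrimidine, transversion)
site 25: C→T (pyrimidine→pyrimidine, transition)
site 30: T→A (pyrimidine→purine, transversion)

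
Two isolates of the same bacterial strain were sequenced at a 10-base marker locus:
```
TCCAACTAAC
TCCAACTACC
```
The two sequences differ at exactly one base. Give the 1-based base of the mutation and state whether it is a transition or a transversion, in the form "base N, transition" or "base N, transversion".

base 9, transversion

Base 9 changes A→C. A is a purine and C is a pyrimidine, so this is a transversion.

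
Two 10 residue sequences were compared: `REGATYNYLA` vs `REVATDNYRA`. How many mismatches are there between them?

Comparing position by position, 3 residues differ: 3 (G/V), 6 (Y/D), 9 (L/R).

3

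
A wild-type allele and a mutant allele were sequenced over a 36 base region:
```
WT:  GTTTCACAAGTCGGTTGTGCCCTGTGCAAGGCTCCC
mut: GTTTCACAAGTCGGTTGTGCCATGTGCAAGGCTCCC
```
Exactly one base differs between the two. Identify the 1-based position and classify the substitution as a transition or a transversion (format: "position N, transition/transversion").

Position 22 changes C→A. C is a pyrimidine and A is a purine, so this is a transversion.

position 22, transversion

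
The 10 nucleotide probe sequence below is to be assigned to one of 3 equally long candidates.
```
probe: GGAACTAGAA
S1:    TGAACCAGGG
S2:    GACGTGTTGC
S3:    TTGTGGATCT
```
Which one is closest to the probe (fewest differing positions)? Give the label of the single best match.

S1

Hamming distances to probe — S1: 4; S2: 9; S3: 9.
Smallest is S1 with 4 mismatches.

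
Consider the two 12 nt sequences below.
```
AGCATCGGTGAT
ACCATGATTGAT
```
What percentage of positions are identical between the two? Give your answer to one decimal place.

66.7%

Mismatches at positions 2, 6, 7, 8 (1-based): 4 of 12.
Identical positions: 8/12 = 66.67% → 66.7%.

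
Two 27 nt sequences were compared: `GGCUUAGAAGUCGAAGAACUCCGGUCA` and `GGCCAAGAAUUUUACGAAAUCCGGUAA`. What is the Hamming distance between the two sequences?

8

Comparing position by position, 8 bases differ: 4 (U/C), 5 (U/A), 10 (G/U), 12 (C/U), 13 (G/U), 15 (A/C), 19 (C/A), 26 (C/A).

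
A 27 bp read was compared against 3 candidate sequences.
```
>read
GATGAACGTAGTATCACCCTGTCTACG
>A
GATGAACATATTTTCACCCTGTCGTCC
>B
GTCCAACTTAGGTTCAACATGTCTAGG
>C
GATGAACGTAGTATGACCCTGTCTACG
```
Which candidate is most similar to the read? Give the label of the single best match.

A differs at 6 bases; B differs at 9 bases; C differs at 1 base. The closest is C.

C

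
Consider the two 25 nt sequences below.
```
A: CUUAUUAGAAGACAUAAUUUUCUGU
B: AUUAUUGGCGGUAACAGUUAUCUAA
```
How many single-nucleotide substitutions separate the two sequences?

11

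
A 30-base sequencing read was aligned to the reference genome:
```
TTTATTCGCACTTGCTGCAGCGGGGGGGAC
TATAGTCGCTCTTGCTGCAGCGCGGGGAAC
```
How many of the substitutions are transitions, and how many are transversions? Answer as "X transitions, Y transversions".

1 transition, 4 transversions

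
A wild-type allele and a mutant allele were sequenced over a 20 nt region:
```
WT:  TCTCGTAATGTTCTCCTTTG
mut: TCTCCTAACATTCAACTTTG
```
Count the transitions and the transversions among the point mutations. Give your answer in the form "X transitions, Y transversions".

Mismatches (1-based):
position 5: G→C (purine→pyrimidine, transversion)
position 9: T→C (pyrimidine→pyrimidine, transition)
position 10: G→A (purine→purine, transition)
position 14: T→A (pyrimidine→purine, transversion)
position 15: C→A (pyrimidine→purine, transversion)

2 transitions, 3 transversions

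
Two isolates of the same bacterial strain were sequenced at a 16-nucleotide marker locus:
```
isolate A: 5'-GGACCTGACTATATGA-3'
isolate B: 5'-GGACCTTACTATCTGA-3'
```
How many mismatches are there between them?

2

Mismatches (1-based): base 7: G→T; base 13: A→C.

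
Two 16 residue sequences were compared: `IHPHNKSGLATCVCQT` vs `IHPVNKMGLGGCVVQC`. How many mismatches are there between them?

Comparing position by position, 6 positions differ: 4 (H/V), 7 (S/M), 10 (A/G), 11 (T/G), 14 (C/V), 16 (T/C).

6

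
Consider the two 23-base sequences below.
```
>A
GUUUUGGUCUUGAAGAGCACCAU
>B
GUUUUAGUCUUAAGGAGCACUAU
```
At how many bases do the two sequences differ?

4

Mismatches (1-based): base 6: G→A; base 12: G→A; base 14: A→G; base 21: C→U.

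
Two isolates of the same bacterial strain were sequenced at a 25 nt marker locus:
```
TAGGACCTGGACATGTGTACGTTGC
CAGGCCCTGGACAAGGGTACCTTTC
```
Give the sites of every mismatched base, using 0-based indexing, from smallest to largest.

0, 4, 13, 15, 20, 23

Scanning 0-based: 0: T/C; 4: A/C; 13: T/A; 15: T/G; 20: G/C; 23: G/T.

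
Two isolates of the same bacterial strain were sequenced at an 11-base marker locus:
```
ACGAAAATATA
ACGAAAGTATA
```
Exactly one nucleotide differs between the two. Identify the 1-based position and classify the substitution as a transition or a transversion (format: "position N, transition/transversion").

Position 7 changes A→G. A is a purine and G is a purine, so this is a transition.

position 7, transition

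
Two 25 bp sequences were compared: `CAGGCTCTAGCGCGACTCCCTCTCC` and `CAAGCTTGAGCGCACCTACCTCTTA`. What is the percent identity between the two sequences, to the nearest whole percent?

Mismatches at positions 3, 7, 8, 14, 15, 18, 24, 25 (1-based): 8 of 25.
Identical positions: 17/25 = 68% → 68%.

68%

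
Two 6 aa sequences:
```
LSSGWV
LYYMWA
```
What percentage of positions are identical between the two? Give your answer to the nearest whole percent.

33%

4 positions differ (2, 3, 4, 6), so 2 of 6 match: 2/6 = 33.33%.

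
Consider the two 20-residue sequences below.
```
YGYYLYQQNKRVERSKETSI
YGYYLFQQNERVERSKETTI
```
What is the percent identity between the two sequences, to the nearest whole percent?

Mismatches at positions 6, 10, 19 (1-based): 3 of 20.
Identical positions: 17/20 = 85% → 85%.

85%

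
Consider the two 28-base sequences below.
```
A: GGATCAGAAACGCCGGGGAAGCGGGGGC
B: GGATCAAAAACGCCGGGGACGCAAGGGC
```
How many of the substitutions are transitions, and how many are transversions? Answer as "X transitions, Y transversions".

Mismatches (1-based):
position 7: G→A (purine→purine, transition)
position 20: A→C (purine→pyrimidine, transversion)
position 23: G→A (purine→purine, transition)
position 24: G→A (purine→purine, transition)

3 transitions, 1 transversion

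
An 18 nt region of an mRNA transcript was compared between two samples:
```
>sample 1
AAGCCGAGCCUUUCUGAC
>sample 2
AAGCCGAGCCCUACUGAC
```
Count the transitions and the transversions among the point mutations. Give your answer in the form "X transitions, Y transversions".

1 transition, 1 transversion

Mismatches (1-based):
site 11: U→C (pyrimidine→pyrimidine, transition)
site 13: U→A (pyrimidine→purine, transversion)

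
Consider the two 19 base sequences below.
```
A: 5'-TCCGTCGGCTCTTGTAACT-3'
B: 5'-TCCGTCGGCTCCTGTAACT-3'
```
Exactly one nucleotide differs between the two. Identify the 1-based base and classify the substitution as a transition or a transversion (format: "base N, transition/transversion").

The sequences differ only at base 12: T→C (pyrimidine→pyrimidine), a transition.

base 12, transition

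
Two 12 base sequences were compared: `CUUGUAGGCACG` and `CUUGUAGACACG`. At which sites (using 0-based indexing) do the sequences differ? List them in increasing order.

7

Scanning 0-based: 7: G/A.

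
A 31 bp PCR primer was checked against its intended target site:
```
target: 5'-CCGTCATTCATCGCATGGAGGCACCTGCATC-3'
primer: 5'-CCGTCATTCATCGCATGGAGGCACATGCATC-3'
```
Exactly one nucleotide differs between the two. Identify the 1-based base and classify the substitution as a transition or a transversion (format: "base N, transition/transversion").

The sequences differ only at base 25: C→A (pyrimidine→purine), a transversion.

base 25, transversion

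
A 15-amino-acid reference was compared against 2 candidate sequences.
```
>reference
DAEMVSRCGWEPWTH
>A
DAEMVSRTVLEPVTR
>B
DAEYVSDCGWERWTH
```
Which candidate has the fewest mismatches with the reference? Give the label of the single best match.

B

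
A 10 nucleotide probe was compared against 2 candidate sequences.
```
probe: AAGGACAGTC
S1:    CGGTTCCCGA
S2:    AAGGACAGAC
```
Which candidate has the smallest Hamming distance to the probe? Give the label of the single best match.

S2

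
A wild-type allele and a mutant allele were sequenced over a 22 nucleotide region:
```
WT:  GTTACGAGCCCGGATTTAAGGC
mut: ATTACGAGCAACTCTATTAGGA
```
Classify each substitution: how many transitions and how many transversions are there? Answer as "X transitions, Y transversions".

Transitions (purine↔purine or pyrimidine↔pyrimidine): 1 G→A.
Transversions (purine↔pyrimidine): 10 C→A, 11 C→A, 12 G→C, 13 G→T, 14 A→C, 16 T→A, 18 A→T, 22 C→A.

1 transition, 8 transversions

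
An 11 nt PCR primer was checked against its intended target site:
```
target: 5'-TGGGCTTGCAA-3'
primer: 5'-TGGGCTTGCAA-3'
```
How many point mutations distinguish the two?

0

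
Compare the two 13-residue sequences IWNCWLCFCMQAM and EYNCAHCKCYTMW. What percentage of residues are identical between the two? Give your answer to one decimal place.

Mismatches at positions 1, 2, 5, 6, 8, 10, 11, 12, 13 (1-based): 9 of 13.
Identical positions: 4/13 = 30.77% → 30.8%.

30.8%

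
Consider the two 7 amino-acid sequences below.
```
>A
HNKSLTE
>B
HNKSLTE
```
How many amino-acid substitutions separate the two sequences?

0

No positions differ; the sequences are identical.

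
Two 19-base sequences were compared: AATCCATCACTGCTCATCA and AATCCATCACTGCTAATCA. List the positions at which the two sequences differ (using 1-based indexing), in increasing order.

Differences at position 15 (C→A).

15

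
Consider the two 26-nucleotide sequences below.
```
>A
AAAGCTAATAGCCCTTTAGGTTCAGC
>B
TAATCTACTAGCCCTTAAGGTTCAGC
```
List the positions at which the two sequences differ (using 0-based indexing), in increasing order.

Differences at position 0 (A→T), position 3 (G→T), position 7 (A→C), position 16 (T→A).

0, 3, 7, 16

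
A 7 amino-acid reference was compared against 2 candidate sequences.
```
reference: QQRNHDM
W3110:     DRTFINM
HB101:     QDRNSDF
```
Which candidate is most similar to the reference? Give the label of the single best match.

Hamming distances to reference — W3110: 6; HB101: 3.
Smallest is HB101 with 3 mismatches.

HB101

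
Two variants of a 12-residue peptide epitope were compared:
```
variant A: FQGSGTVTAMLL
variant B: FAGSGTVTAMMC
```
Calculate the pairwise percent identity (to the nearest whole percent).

75%

Mismatches at positions 2, 11, 12 (1-based): 3 of 12.
Identical positions: 9/12 = 75% → 75%.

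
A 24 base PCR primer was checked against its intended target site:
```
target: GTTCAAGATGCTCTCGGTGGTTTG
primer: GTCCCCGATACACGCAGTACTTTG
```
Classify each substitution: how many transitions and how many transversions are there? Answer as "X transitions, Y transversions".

Transitions (purine↔purine or pyrimidine↔pyrimidine): 3 T→C, 10 G→A, 16 G→A, 19 G→A.
Transversions (purine↔pyrimidine): 5 A→C, 6 A→C, 12 T→A, 14 T→G, 20 G→C.

4 transitions, 5 transversions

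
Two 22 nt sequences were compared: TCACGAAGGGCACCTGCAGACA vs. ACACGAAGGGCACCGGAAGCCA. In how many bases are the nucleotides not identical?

Comparing position by position, 4 bases differ: 1 (T/A), 15 (T/G), 17 (C/A), 20 (A/C).

4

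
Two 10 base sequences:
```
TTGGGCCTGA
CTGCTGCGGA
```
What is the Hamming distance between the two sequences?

The sequences differ at bases 1, 4, 5, 6, 8 (1-based) — 5 in total.

5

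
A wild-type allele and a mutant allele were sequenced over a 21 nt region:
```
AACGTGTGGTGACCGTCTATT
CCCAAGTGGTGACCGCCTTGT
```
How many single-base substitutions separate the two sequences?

Mismatches (1-based): base 1: A→C; base 2: A→C; base 4: G→A; base 5: T→A; base 16: T→C; base 19: A→T; base 20: T→G.

7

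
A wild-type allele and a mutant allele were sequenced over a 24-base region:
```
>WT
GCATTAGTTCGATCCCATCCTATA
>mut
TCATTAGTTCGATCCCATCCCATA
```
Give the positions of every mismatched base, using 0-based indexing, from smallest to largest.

0, 20

Differences at position 0 (G→T), position 20 (T→C).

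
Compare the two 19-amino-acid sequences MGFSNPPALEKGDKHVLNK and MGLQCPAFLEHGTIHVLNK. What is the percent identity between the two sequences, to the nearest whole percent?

Mismatches at positions 3, 4, 5, 7, 8, 11, 13, 14 (1-based): 8 of 19.
Identical positions: 11/19 = 57.89% → 58%.

58%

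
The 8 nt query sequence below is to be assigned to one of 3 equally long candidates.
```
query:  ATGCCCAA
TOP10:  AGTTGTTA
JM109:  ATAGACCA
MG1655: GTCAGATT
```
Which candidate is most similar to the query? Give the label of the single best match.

Hamming distances to query — TOP10: 6; JM109: 4; MG1655: 7.
Smallest is JM109 with 4 mismatches.

JM109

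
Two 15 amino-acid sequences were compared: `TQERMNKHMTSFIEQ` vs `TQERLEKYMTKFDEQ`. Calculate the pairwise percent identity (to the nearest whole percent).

5 positions differ (5, 6, 8, 11, 13), so 10 of 15 match: 10/15 = 66.67%.

67%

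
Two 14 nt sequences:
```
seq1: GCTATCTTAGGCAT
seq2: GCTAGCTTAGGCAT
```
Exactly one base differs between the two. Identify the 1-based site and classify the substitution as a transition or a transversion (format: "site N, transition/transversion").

Site 5 changes T→G. T is a pyrimidine and G is a purine, so this is a transversion.

site 5, transversion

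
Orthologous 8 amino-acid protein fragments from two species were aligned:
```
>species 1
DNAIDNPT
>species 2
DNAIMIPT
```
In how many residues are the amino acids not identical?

2

Comparing position by position, 2 residues differ: 5 (D/M), 6 (N/I).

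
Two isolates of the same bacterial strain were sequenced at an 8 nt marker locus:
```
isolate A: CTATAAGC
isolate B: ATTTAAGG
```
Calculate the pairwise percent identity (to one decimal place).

62.5%

3 positions differ (1, 3, 8), so 5 of 8 match: 5/8 = 62.5%.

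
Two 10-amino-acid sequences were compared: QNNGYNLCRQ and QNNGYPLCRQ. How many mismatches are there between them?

The sequences differ at positions 6 (1-based) — 1 in total.

1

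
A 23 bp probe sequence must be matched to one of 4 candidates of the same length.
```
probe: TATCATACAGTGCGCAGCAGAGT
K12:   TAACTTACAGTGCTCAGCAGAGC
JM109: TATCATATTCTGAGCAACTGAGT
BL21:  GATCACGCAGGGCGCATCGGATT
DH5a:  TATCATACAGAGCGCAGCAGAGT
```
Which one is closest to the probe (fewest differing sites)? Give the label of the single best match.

K12 differs at 4 sites; JM109 differs at 6 sites; BL21 differs at 7 sites; DH5a differs at 1 site. The closest is DH5a.

DH5a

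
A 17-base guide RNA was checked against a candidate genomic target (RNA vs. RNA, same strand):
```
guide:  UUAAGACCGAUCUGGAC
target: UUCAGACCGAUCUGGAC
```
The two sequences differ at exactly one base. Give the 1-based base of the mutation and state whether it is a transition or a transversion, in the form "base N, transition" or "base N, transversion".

The sequences differ only at base 3: A→C (purine→pyrimidine), a transversion.

base 3, transversion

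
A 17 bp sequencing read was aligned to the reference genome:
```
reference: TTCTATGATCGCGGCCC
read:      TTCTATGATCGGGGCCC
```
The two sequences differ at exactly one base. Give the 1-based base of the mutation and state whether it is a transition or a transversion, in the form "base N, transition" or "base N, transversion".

Base 12 changes C→G. C is a pyrimidine and G is a purine, so this is a transversion.

base 12, transversion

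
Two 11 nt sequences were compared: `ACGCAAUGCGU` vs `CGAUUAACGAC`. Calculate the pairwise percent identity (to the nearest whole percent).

10 positions differ (1, 2, 3, 4, 5, 7, 8, 9, 10, 11), so 1 of 11 match: 1/11 = 9.091%.

9%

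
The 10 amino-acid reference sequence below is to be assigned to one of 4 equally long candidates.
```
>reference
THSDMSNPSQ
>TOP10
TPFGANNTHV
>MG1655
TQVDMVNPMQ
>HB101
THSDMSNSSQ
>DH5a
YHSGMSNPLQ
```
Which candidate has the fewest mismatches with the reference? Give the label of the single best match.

TOP10 differs at 8 positions; MG1655 differs at 4 positions; HB101 differs at 1 position; DH5a differs at 3 positions. The closest is HB101.

HB101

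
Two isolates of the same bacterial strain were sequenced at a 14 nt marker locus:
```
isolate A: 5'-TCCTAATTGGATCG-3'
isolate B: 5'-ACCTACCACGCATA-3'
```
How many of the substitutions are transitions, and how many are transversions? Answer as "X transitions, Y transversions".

3 transitions, 6 transversions

Transitions (purine↔purine or pyrimidine↔pyrimidine): 7 T→C, 13 C→T, 14 G→A.
Transversions (purine↔pyrimidine): 1 T→A, 6 A→C, 8 T→A, 9 G→C, 11 A→C, 12 T→A.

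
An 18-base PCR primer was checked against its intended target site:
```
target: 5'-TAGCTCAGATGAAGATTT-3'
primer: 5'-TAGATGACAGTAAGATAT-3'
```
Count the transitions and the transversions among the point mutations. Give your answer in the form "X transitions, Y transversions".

0 transitions, 6 transversions

Mismatches (1-based):
position 4: C→A (pyrimidine→purine, transversion)
position 6: C→G (pyrimidine→purine, transversion)
position 8: G→C (purine→pyrimidine, transversion)
position 10: T→G (pyrimidine→purine, transversion)
position 11: G→T (purine→pyrimidine, transversion)
position 17: T→A (pyrimidine→purine, transversion)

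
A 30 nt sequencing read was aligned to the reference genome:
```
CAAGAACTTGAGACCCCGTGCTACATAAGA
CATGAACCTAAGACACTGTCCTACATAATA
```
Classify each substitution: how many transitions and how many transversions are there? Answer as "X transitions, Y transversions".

3 transitions, 4 transversions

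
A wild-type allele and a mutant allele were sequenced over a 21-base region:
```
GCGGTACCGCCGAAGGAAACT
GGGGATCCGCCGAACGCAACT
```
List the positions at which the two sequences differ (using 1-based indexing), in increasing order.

Differences at position 2 (C→G), position 5 (T→A), position 6 (A→T), position 15 (G→C), position 17 (A→C).

2, 5, 6, 15, 17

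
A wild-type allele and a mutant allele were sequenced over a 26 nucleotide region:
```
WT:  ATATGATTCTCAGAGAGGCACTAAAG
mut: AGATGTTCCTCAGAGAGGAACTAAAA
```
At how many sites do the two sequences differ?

Comparing position by position, 5 sites differ: 2 (T/G), 6 (A/T), 8 (T/C), 19 (C/A), 26 (G/A).

5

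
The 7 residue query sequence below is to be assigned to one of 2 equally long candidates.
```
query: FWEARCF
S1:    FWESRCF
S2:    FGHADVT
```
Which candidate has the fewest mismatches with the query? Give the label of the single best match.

S1 differs at 1 residue; S2 differs at 5 residues. The closest is S1.

S1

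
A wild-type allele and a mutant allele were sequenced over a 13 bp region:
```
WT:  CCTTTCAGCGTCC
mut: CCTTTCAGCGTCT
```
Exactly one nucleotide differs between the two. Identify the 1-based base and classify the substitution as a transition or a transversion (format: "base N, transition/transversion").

The sequences differ only at base 13: C→T (pyrimidine→pyrimidine), a transition.

base 13, transition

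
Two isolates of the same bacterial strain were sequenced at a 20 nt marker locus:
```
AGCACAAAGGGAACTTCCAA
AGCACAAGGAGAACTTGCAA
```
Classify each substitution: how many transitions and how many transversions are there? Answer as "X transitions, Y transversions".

2 transitions, 1 transversion

Transitions (purine↔purine or pyrimidine↔pyrimidine): 8 A→G, 10 G→A.
Transversions (purine↔pyrimidine): 17 C→G.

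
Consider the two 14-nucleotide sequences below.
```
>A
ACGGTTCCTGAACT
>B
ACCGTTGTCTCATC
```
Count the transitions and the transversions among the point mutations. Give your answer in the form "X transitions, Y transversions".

4 transitions, 4 transversions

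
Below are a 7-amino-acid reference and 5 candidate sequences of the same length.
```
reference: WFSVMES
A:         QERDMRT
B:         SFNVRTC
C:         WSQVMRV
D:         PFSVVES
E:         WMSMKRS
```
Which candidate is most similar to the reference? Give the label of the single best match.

Hamming distances to reference — A: 6; B: 5; C: 4; D: 2; E: 4.
Smallest is D with 2 mismatches.

D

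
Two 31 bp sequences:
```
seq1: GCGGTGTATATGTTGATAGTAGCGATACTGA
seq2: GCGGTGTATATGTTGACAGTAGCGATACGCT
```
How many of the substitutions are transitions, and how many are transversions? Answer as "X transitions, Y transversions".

1 transition, 3 transversions

Transitions (purine↔purine or pyrimidine↔pyrimidine): 17 T→C.
Transversions (purine↔pyrimidine): 29 T→G, 30 G→C, 31 A→T.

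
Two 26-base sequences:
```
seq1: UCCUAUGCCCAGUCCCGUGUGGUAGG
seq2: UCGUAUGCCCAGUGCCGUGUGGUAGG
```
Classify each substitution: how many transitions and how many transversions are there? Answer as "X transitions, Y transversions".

0 transitions, 2 transversions

Mismatches (1-based):
position 3: C→G (pyrimidine→purine, transversion)
position 14: C→G (pyrimidine→purine, transversion)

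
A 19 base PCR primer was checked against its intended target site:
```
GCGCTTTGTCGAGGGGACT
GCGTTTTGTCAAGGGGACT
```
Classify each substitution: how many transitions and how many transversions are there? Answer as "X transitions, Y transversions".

Transitions (purine↔purine or pyrimidine↔pyrimidine): 4 C→T, 11 G→A.
Transversions (purine↔pyrimidine): none.

2 transitions, 0 transversions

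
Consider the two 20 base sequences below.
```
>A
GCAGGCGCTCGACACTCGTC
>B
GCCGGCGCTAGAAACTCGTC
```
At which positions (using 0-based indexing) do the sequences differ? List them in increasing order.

2, 9, 12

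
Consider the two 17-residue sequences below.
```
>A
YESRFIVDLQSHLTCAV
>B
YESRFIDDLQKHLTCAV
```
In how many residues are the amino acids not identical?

2

Mismatches (1-based): residue 7: V→D; residue 11: S→K.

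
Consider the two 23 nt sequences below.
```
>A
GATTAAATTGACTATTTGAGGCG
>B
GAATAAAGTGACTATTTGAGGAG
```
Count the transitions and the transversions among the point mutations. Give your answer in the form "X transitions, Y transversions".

0 transitions, 3 transversions

Transitions (purine↔purine or pyrimidine↔pyrimidine): none.
Transversions (purine↔pyrimidine): 3 T→A, 8 T→G, 22 C→A.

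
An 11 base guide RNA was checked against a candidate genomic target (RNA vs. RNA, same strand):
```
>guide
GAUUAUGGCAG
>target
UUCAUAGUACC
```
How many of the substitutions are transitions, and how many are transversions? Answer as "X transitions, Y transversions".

1 transition, 9 transversions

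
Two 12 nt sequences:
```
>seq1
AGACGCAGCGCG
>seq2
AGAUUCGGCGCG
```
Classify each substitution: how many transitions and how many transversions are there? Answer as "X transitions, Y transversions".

2 transitions, 1 transversion

Mismatches (1-based):
site 4: C→U (pyrimidine→pyrimidine, transition)
site 5: G→U (purine→pyrimidine, transversion)
site 7: A→G (purine→purine, transition)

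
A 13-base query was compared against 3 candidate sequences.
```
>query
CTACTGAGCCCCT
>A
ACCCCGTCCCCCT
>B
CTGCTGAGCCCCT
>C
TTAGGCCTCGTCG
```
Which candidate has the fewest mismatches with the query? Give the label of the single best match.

B

A differs at 6 sites; B differs at 1 site; C differs at 9 sites. The closest is B.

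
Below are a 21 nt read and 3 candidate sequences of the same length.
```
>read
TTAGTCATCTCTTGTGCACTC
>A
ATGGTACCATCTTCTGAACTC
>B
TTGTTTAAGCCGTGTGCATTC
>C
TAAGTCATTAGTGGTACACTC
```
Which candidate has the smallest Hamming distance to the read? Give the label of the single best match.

C

A differs at 8 sites; B differs at 8 sites; C differs at 6 sites. The closest is C.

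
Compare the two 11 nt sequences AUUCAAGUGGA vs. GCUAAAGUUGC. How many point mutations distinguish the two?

5

The sequences differ at sites 1, 2, 4, 9, 11 (1-based) — 5 in total.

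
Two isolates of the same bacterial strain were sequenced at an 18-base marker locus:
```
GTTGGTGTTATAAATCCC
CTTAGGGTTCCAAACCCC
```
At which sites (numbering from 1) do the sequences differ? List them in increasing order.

1, 4, 6, 10, 11, 15

Scanning 1-based: 1: G/C; 4: G/A; 6: T/G; 10: A/C; 11: T/C; 15: T/C.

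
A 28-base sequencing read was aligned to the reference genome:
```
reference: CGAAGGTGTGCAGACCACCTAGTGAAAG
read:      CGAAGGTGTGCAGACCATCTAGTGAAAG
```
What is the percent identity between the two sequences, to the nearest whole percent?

96%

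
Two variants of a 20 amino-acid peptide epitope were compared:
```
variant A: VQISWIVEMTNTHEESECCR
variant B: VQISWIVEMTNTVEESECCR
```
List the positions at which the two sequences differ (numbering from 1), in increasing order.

Scanning 1-based: 13: H/V.

13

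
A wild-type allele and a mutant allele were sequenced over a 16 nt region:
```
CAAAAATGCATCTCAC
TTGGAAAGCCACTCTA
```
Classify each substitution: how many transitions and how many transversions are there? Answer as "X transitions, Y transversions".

3 transitions, 6 transversions

Transitions (purine↔purine or pyrimidine↔pyrimidine): 1 C→T, 3 A→G, 4 A→G.
Transversions (purine↔pyrimidine): 2 A→T, 7 T→A, 10 A→C, 11 T→A, 15 A→T, 16 C→A.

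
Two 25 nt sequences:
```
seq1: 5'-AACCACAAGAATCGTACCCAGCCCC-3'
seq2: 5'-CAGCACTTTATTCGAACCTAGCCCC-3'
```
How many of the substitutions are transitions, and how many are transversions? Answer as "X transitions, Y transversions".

1 transition, 7 transversions

Transitions (purine↔purine or pyrimidine↔pyrimidine): 19 C→T.
Transversions (purine↔pyrimidine): 1 A→C, 3 C→G, 7 A→T, 8 A→T, 9 G→T, 11 A→T, 15 T→A.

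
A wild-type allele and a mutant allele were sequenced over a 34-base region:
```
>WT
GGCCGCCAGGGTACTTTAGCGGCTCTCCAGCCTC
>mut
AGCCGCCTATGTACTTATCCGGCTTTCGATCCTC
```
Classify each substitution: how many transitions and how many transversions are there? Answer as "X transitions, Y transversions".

3 transitions, 7 transversions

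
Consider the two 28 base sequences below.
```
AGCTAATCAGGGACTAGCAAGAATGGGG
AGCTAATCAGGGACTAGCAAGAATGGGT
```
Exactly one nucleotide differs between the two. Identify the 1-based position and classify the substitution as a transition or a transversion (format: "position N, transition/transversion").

position 28, transversion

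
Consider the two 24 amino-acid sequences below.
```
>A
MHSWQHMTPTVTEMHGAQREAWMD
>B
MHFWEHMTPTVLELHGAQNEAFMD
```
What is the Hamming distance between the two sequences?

Comparing position by position, 6 positions differ: 3 (S/F), 5 (Q/E), 12 (T/L), 14 (M/L), 19 (R/N), 22 (W/F).

6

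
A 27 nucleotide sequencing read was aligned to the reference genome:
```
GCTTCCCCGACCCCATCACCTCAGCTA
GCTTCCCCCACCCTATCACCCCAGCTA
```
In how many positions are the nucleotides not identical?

3

Comparing position by position, 3 positions differ: 9 (G/C), 14 (C/T), 21 (T/C).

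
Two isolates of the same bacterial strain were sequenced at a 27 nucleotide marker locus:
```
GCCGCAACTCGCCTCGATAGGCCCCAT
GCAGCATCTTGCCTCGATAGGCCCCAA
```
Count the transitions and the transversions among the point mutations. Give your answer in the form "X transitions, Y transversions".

Transitions (purine↔purine or pyrimidine↔pyrimidine): 10 C→T.
Transversions (purine↔pyrimidine): 3 C→A, 7 A→T, 27 T→A.

1 transition, 3 transversions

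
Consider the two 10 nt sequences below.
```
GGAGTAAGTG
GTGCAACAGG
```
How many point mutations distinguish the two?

Comparing position by position, 7 positions differ: 2 (G/T), 3 (A/G), 4 (G/C), 5 (T/A), 7 (A/C), 8 (G/A), 9 (T/G).

7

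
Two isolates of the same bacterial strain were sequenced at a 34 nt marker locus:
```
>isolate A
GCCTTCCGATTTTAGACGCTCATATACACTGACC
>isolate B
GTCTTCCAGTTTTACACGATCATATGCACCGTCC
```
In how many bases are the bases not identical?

Comparing position by position, 8 bases differ: 2 (C/T), 8 (G/A), 9 (A/G), 15 (G/C), 19 (C/A), 26 (A/G), 30 (T/C), 32 (A/T).

8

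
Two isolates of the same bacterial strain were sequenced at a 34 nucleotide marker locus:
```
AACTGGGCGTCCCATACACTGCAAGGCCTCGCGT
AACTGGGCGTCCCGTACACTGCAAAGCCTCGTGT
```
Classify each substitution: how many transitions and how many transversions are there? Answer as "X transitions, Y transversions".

Transitions (purine↔purine or pyrimidine↔pyrimidine): 14 A→G, 25 G→A, 32 C→T.
Transversions (purine↔pyrimidine): none.

3 transitions, 0 transversions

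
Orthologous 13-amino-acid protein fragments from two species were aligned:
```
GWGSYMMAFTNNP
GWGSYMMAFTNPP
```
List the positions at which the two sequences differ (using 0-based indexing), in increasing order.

Differences at position 11 (N→P).

11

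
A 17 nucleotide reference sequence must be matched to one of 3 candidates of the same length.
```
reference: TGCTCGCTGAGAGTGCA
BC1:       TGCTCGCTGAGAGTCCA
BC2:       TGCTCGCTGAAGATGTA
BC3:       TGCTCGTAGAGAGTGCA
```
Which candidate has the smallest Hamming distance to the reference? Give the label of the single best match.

Hamming distances to reference — BC1: 1; BC2: 4; BC3: 2.
Smallest is BC1 with 1 mismatch.

BC1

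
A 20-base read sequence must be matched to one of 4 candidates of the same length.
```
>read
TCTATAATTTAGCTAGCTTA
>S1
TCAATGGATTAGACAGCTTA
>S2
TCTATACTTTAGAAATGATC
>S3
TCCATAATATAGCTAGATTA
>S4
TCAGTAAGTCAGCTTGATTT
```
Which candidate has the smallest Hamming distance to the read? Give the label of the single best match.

S3

Hamming distances to read — S1: 6; S2: 7; S3: 3; S4: 7.
Smallest is S3 with 3 mismatches.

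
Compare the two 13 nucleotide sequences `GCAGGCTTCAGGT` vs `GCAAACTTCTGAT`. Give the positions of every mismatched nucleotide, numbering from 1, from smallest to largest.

4, 5, 10, 12

Scanning 1-based: 4: G/A; 5: G/A; 10: A/T; 12: G/A.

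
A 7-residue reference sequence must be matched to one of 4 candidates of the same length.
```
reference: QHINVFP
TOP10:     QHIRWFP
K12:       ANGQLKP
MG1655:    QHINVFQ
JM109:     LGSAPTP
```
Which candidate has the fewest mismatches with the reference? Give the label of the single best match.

MG1655

TOP10 differs at 2 positions; K12 differs at 6 positions; MG1655 differs at 1 position; JM109 differs at 6 positions. The closest is MG1655.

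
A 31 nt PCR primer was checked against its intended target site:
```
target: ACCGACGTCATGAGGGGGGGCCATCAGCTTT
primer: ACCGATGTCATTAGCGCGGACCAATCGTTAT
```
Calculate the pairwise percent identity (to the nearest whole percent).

68%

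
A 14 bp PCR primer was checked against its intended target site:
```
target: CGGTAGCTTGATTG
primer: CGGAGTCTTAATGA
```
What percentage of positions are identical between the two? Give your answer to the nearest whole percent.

6 positions differ (4, 5, 6, 10, 13, 14), so 8 of 14 match: 8/14 = 57.14%.

57%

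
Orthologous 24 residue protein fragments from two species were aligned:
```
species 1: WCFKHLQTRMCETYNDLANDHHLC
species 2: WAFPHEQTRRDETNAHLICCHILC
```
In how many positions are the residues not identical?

The sequences differ at positions 2, 4, 6, 10, 11, 14, 15, 16, 18, 19, 20, 22 (1-based) — 12 in total.

12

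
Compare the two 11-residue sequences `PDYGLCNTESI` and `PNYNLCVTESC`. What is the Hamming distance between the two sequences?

4

The sequences differ at positions 2, 4, 7, 11 (1-based) — 4 in total.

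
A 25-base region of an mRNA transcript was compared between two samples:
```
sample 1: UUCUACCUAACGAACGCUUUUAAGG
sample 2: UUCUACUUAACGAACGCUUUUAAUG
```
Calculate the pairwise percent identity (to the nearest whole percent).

Mismatches at positions 7, 24 (1-based): 2 of 25.
Identical positions: 23/25 = 92% → 92%.

92%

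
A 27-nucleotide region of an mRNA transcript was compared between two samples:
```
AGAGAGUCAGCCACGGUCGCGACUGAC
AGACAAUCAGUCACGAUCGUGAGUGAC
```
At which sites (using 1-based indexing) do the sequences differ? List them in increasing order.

4, 6, 11, 16, 20, 23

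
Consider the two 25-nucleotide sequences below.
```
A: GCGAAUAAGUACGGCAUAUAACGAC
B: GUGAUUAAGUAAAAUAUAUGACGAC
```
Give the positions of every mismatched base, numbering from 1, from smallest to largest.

Scanning 1-based: 2: C/U; 5: A/U; 12: C/A; 13: G/A; 14: G/A; 15: C/U; 20: A/G.

2, 5, 12, 13, 14, 15, 20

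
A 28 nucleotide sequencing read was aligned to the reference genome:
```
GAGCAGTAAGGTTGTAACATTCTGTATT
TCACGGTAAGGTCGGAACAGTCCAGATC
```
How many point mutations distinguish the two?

The sequences differ at positions 1, 2, 3, 5, 13, 15, 20, 23, 24, 25, 28 (1-based) — 11 in total.

11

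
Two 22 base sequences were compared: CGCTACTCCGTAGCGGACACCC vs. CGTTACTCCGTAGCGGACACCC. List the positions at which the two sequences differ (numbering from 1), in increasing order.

3

Differences at position 3 (C→T).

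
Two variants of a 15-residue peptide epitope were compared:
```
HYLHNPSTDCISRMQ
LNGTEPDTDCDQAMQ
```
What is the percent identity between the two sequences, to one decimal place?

9 positions differ (1, 2, 3, 4, 5, 7, 11, 12, 13), so 6 of 15 match: 6/15 = 40%.

40.0%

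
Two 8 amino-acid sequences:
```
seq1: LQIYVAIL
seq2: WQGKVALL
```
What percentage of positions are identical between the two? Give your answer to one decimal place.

50.0%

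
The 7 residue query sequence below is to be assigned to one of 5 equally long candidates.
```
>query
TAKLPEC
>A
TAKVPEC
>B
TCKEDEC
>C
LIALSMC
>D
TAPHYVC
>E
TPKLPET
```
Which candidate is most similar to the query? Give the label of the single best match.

Hamming distances to query — A: 1; B: 3; C: 5; D: 4; E: 2.
Smallest is A with 1 mismatch.

A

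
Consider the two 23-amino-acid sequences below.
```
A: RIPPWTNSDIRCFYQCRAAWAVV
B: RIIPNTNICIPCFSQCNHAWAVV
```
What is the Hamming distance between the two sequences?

8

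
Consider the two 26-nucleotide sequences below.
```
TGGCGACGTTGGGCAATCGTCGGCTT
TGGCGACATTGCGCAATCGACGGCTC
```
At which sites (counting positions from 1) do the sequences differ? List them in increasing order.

Scanning 1-based: 8: G/A; 12: G/C; 20: T/A; 26: T/C.

8, 12, 20, 26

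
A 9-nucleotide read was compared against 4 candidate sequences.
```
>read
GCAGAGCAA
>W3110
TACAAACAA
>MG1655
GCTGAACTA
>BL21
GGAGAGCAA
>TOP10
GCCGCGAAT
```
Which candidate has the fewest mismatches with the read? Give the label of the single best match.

W3110 differs at 5 sites; MG1655 differs at 3 sites; BL21 differs at 1 site; TOP10 differs at 4 sites. The closest is BL21.

BL21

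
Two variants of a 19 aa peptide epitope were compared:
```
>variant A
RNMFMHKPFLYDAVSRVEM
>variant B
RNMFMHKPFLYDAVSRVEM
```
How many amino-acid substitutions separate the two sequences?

0

The two sequences are identical at every position.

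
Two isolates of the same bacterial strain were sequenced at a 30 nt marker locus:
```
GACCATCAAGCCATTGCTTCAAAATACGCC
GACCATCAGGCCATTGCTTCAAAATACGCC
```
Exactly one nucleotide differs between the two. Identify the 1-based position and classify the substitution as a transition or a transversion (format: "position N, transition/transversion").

The sequences differ only at position 9: A→G (purine→purine), a transition.

position 9, transition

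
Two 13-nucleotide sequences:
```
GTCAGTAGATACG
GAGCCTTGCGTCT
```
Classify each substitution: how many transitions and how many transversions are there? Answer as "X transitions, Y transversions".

0 transitions, 9 transversions

Transitions (purine↔purine or pyrimidine↔pyrimidine): none.
Transversions (purine↔pyrimidine): 2 T→A, 3 C→G, 4 A→C, 5 G→C, 7 A→T, 9 A→C, 10 T→G, 11 A→T, 13 G→T.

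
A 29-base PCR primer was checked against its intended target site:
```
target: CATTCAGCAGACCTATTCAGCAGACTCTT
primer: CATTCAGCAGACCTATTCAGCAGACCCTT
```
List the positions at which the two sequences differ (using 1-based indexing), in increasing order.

26

Differences at position 26 (T→C).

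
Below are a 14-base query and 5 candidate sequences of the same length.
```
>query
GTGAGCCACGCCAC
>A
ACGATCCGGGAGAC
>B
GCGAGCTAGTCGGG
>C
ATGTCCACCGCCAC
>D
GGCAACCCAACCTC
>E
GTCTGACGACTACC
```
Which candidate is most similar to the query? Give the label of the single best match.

C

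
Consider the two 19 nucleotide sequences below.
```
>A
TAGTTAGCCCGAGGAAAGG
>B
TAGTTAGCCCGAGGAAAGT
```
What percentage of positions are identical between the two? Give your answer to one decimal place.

1 position differs (19), so 18 of 19 match: 18/19 = 94.74%.

94.7%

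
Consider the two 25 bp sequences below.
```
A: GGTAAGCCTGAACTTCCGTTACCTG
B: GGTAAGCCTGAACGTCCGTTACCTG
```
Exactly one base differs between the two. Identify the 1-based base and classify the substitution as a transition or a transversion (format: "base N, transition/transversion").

base 14, transversion

Base 14 changes T→G. T is a pyrimidine and G is a purine, so this is a transversion.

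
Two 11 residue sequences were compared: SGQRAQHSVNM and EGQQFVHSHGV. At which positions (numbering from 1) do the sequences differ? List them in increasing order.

1, 4, 5, 6, 9, 10, 11

Differences at position 1 (S→E), position 4 (R→Q), position 5 (A→F), position 6 (Q→V), position 9 (V→H), position 10 (N→G), position 11 (M→V).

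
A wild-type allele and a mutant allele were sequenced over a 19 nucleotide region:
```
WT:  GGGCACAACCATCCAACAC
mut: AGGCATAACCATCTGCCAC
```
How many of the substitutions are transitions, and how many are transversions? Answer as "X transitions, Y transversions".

Transitions (purine↔purine or pyrimidine↔pyrimidine): 1 G→A, 6 C→T, 14 C→T, 15 A→G.
Transversions (purine↔pyrimidine): 16 A→C.

4 transitions, 1 transversion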